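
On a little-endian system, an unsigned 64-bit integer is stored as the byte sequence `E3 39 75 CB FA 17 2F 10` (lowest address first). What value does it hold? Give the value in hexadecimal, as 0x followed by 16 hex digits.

In little-endian order the low byte comes first in memory.
Reassemble most-significant byte first: 10 2F 17 FA CB 75 39 E3 → 0x102F17FACB7539E3.

0x102F17FACB7539E3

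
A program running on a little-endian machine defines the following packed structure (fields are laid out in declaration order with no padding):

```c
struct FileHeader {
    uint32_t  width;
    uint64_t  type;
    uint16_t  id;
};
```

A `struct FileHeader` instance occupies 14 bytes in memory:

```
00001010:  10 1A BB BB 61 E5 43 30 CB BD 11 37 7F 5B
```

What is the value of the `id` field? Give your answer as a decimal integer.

23423

`id` follows `width` (4 B), `type` (8 B), so it starts at offset 4 + 8 = 12 and occupies 2 bytes.
Bytes at offsets 12..13: 7F 5B.
Little-endian stores the least-significant byte at the lowest address.
Reassemble most-significant byte first: 5B 7F → 0x5B7F.
0x5B7F = 23423.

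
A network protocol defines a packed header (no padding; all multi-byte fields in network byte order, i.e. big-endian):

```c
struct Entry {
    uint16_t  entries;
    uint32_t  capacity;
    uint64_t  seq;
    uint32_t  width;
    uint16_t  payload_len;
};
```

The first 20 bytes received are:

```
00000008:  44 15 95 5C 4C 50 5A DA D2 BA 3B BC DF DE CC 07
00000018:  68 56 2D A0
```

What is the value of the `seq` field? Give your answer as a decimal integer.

6546776705644421086

`seq` follows `entries` (2 B), `capacity` (4 B), so it starts at offset 2 + 4 = 6 and occupies 8 bytes.
Bytes at offsets 6..13: 5A DA D2 BA 3B BC DF DE.
In big-endian order the high byte comes first in memory.
The bytes are already most-significant first: 0x5ADAD2BA3BBCDFDE.
0x5ADAD2BA3BBCDFDE = 6546776705644421086.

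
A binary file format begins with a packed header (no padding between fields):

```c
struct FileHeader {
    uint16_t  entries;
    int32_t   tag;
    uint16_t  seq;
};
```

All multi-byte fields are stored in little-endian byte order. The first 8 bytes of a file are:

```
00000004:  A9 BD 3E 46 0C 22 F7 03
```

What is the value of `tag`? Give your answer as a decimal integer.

`tag` follows `entries` (2 bytes), so it starts at byte offset 2 and occupies 4 bytes.
Bytes at offsets 2..5: 3E 46 0C 22.
Little-endian: lowest address holds the least-significant byte.
Reassemble most-significant byte first: 22 0C 46 3E → 0x220C463E.
0x220C463E = 571229758.

571229758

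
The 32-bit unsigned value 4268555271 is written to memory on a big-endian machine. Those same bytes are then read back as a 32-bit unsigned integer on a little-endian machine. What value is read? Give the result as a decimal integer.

133983486

4268555271 in 32-bit hexadecimal is 0xFE6CFC07.
Stored big-endian, the bytes at ascending addresses are FE 6C FC 07.
Read back as little-endian, the first byte is least significant, giving 0x07FC6CFE.
0x07FC6CFE = 133983486.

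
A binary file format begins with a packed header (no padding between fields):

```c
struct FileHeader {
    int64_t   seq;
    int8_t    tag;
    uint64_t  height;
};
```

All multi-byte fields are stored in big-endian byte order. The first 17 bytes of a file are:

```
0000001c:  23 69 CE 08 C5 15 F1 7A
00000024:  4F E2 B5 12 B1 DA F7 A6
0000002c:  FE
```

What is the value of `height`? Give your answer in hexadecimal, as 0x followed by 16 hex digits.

0xE2B512B1DAF7A6FE

`height` follows `seq` (8 B), `tag` (1 B), so it starts at offset 8 + 1 = 9 and occupies 8 bytes.
Bytes at offsets 9..16: E2 B5 12 B1 DA F7 A6 FE.
Big-endian: lowest address holds the most-significant byte.
The bytes are already most-significant first: 0xE2B512B1DAF7A6FE.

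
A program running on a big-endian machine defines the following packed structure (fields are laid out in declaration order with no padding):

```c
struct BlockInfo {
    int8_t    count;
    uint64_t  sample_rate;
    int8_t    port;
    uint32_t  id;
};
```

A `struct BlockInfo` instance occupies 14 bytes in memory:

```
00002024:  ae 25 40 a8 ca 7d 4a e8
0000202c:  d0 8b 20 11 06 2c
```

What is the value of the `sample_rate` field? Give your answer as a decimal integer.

`sample_rate` follows `count` (1 byte), so it starts at byte offset 1 and occupies 8 bytes.
Bytes at offsets 1..8: 25 40 A8 CA 7D 4A E8 D0.
In big-endian order the high byte comes first in memory.
The bytes are already most-significant first: 0x2540A8CA7D4AE8D0.
0x2540A8CA7D4AE8D0 = 2684330965551737040.

2684330965551737040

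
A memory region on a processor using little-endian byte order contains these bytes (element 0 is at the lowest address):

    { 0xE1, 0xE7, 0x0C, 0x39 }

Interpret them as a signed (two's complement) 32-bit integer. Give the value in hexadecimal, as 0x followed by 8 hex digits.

0x390CE7E1

Little-endian: lowest address holds the least-significant byte.
Reassemble most-significant byte first: 39 0C E7 E1 → 0x390CE7E1.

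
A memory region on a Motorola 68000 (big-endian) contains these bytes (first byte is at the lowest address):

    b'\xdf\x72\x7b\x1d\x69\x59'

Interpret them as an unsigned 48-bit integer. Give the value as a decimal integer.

Big-endian: lowest address holds the most-significant byte.
The bytes are already most-significant first: 0xDF727B1D6959.
0xDF727B1D6959 = 245682784790873.

245682784790873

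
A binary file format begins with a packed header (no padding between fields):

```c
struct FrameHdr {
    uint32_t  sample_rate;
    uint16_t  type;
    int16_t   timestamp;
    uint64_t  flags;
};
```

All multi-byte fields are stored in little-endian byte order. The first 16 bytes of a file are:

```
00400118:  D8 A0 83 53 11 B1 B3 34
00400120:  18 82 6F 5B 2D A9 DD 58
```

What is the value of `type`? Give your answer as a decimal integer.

`type` follows `sample_rate` (4 bytes), so it starts at byte offset 4 and occupies 2 bytes.
Bytes at offsets 4..5: 11 B1.
In little-endian order the low byte comes first in memory.
Reassemble most-significant byte first: B1 11 → 0xB111.
0xB111 = 45329.

45329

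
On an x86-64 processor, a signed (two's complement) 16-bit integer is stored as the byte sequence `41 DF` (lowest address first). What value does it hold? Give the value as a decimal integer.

Little-endian: lowest address holds the least-significant byte.
Reassemble most-significant byte first: DF 41 → 0xDF41.
Top bit is set, so as a signed 16-bit value this is 0xDF41 − 2^16 = -8383.

-8383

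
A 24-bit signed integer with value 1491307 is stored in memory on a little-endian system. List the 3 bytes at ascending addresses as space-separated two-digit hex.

6B C1 16

1491307 in hexadecimal, padded to 24 bits, is 0x16C16B.
Split into bytes (most-significant first): 16 C1 6B.
Little-endian stores the least-significant byte at the lowest address.
So at ascending addresses the bytes are 6B C1 16.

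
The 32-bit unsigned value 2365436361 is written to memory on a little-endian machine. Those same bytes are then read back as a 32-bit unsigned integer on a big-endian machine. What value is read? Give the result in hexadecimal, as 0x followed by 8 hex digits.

2365436361 in 32-bit hexadecimal is 0x8CFDB1C9.
Stored little-endian, the bytes at ascending addresses are C9 B1 FD 8C.
Read back as big-endian, the last byte is least significant, giving 0xC9B1FD8C.

0xC9B1FD8C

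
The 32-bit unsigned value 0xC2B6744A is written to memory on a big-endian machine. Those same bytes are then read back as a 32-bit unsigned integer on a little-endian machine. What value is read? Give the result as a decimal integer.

1249162946

Stored big-endian, the bytes at ascending addresses are C2 B6 74 4A.
Read back as little-endian, the first byte is least significant, giving 0x4A74B6C2.
0x4A74B6C2 = 1249162946.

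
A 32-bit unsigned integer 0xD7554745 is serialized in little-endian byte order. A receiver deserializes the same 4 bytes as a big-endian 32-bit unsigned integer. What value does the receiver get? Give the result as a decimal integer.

1162302935

Stored little-endian, the bytes at ascending addresses are 45 47 55 D7.
Read back as big-endian, the last byte is least significant, giving 0x454755D7.
0x454755D7 = 1162302935.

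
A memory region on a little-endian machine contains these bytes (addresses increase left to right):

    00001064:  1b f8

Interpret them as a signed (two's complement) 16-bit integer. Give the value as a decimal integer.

-2021

Little-endian stores the least-significant byte at the lowest address.
Reassemble most-significant byte first: F8 1B → 0xF81B.
Top bit is set, so as a signed 16-bit value this is 0xF81B − 2^16 = -2021.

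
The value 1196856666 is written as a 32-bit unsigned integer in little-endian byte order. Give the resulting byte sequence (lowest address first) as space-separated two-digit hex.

1196856666 in hexadecimal, padded to 32 bits, is 0x4756955A.
Split into bytes (most-significant first): 47 56 95 5A.
In little-endian order the low byte comes first in memory.
So at ascending addresses the bytes are 5A 95 56 47.

5A 95 56 47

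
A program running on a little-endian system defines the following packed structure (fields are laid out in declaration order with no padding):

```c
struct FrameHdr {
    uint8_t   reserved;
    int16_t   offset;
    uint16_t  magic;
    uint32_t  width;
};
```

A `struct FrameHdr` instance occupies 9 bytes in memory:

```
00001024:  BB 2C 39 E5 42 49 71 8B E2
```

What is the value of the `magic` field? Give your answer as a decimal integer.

`magic` follows `reserved` (1 B), `offset` (2 B), so it starts at offset 1 + 2 = 3 and occupies 2 bytes.
Bytes at offsets 3..4: E5 42.
Little-endian: lowest address holds the least-significant byte.
Reassemble most-significant byte first: 42 E5 → 0x42E5.
0x42E5 = 17125.

17125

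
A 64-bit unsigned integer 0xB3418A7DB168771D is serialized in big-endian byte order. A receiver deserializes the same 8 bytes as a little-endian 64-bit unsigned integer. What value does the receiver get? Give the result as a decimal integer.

2123280860853191091

Stored big-endian, the bytes at ascending addresses are B3 41 8A 7D B1 68 77 1D.
Read back as little-endian, the first byte is least significant, giving 0x1D7768B17D8A41B3.
0x1D7768B17D8A41B3 = 2123280860853191091.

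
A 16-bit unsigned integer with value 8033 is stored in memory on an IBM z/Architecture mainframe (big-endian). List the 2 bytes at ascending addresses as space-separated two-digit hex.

1F 61

8033 in hexadecimal, padded to 16 bits, is 0x1F61.
Split into bytes (most-significant first): 1F 61.
Big-endian stores the most-significant byte at the lowest address.
So the memory order matches the most-significant-first order: 1F 61.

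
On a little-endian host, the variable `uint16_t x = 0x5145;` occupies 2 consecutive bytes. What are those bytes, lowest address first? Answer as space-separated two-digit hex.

45 51

Split into bytes (most-significant first): 51 45.
Little-endian: lowest address holds the least-significant byte.
So at ascending addresses the bytes are 45 51.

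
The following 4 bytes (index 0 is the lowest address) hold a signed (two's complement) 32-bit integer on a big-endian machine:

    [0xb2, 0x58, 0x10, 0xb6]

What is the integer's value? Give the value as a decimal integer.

-1302851402

In big-endian order the high byte comes first in memory.
The bytes are already most-significant first: 0xB25810B6.
Top bit is set, so as a signed 32-bit value this is 0xB25810B6 − 2^32 = -1302851402.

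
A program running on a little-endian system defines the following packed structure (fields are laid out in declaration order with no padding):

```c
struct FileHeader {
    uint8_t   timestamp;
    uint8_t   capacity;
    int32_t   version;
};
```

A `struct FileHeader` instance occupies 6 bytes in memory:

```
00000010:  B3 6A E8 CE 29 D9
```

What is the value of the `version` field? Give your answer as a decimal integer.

-651571480

`version` follows `timestamp` (1 B), `capacity` (1 B), so it starts at offset 1 + 1 = 2 and occupies 4 bytes.
Bytes at offsets 2..5: E8 CE 29 D9.
Little-endian: lowest address holds the least-significant byte.
Reassemble most-significant byte first: D9 29 CE E8 → 0xD929CEE8.
Top bit is set, so as a signed 32-bit value this is 0xD929CEE8 − 2^32 = -651571480.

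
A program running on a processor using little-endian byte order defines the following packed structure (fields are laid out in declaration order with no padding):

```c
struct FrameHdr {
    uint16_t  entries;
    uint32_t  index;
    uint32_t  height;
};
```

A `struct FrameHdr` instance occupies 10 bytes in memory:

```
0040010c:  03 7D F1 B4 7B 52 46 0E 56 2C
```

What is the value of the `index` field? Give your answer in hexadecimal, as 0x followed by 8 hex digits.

`index` follows `entries` (2 bytes), so it starts at byte offset 2 and occupies 4 bytes.
Bytes at offsets 2..5: F1 B4 7B 52.
Little-endian: lowest address holds the least-significant byte.
Reassemble most-significant byte first: 52 7B B4 F1 → 0x527BB4F1.

0x527BB4F1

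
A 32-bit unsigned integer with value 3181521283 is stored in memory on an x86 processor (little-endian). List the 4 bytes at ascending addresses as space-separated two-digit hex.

83 29 A2 BD

3181521283 in hexadecimal, padded to 32 bits, is 0xBDA22983.
Split into bytes (most-significant first): BD A2 29 83.
Little-endian: lowest address holds the least-significant byte.
So at ascending addresses the bytes are 83 29 A2 BD.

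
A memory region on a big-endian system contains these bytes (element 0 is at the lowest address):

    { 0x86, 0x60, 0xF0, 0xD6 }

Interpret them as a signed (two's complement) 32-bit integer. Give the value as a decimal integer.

Big-endian stores the most-significant byte at the lowest address.
The bytes are already most-significant first: 0x8660F0D6.
Top bit is set, so as a signed 32-bit value this is 0x8660F0D6 − 2^32 = -2040467242.

-2040467242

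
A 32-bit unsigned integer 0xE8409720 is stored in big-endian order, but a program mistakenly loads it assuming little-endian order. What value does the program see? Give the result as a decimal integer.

Stored big-endian, the bytes at ascending addresses are E8 40 97 20.
Read back as little-endian, the first byte is least significant, giving 0x209740E8.
0x209740E8 = 546783464.

546783464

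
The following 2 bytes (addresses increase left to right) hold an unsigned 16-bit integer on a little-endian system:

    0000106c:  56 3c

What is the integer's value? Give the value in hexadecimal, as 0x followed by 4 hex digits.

Little-endian: lowest address holds the least-significant byte.
Reassemble most-significant byte first: 3C 56 → 0x3C56.

0x3C56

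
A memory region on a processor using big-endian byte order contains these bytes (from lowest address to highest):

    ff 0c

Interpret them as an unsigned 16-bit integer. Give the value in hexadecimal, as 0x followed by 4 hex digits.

Big-endian stores the most-significant byte at the lowest address.
The bytes are already most-significant first: 0xFF0C.

0xFF0C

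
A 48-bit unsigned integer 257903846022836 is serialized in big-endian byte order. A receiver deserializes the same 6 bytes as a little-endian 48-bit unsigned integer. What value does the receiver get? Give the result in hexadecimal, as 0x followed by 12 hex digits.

0xB4DE20EB8FEA

257903846022836 in 48-bit hexadecimal is 0xEA8FEB20DEB4.
Stored big-endian, the bytes at ascending addresses are EA 8F EB 20 DE B4.
Read back as little-endian, the first byte is least significant, giving 0xB4DE20EB8FEA.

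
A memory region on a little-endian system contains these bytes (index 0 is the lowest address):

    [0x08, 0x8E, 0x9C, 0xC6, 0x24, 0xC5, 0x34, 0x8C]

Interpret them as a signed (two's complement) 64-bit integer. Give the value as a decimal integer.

-8343827447869043192

Little-endian: lowest address holds the least-significant byte.
Reassemble most-significant byte first: 8C 34 C5 24 C6 9C 8E 08 → 0x8C34C524C69C8E08.
Top bit is set, so as a signed 64-bit value this is 0x8C34C524C69C8E08 − 2^64 = -8343827447869043192.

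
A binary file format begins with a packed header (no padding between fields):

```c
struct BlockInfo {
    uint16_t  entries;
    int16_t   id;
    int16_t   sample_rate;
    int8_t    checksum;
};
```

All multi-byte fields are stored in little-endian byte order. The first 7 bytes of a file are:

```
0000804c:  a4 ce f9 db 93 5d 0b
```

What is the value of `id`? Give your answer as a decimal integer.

-9223

`id` follows `entries` (2 bytes), so it starts at byte offset 2 and occupies 2 bytes.
Bytes at offsets 2..3: F9 DB.
Little-endian stores the least-significant byte at the lowest address.
Reassemble most-significant byte first: DB F9 → 0xDBF9.
Top bit is set, so as a signed 16-bit value this is 0xDBF9 − 2^16 = -9223.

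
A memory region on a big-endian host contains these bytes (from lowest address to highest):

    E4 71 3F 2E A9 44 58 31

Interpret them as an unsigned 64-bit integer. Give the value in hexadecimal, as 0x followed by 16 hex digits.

0xE4713F2EA9445831

In big-endian order the high byte comes first in memory.
The bytes are already most-significant first: 0xE4713F2EA9445831.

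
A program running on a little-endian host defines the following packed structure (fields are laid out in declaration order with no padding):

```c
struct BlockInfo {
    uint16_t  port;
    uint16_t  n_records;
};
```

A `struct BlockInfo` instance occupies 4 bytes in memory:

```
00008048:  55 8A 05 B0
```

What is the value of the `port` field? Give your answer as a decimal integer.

35413

`port` is the first field, at byte offset 0, occupying 2 bytes.
Bytes at offsets 0..1: 55 8A.
Little-endian stores the least-significant byte at the lowest address.
Reassemble most-significant byte first: 8A 55 → 0x8A55.
0x8A55 = 35413.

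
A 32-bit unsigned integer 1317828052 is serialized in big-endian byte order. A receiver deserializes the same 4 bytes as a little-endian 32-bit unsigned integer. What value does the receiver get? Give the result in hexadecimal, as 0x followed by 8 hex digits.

1317828052 in 32-bit hexadecimal is 0x4E8C75D4.
Stored big-endian, the bytes at ascending addresses are 4E 8C 75 D4.
Read back as little-endian, the first byte is least significant, giving 0xD4758C4E.

0xD4758C4E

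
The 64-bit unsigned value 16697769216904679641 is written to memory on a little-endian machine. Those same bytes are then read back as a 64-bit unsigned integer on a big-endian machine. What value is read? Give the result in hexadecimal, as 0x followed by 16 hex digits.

0xD9500E5BA264BAE7

16697769216904679641 in 64-bit hexadecimal is 0xE7BA64A25B0E50D9.
Stored little-endian, the bytes at ascending addresses are D9 50 0E 5B A2 64 BA E7.
Read back as big-endian, the last byte is least significant, giving 0xD9500E5BA264BAE7.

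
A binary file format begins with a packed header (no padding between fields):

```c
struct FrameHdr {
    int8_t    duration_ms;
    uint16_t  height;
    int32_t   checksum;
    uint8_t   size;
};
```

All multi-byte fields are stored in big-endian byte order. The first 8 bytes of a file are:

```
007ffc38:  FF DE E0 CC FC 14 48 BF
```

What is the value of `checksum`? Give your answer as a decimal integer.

`checksum` follows `duration_ms` (1 B), `height` (2 B), so it starts at offset 1 + 2 = 3 and occupies 4 bytes.
Bytes at offsets 3..6: CC FC 14 48.
Big-endian: lowest address holds the most-significant byte.
The bytes are already most-significant first: 0xCCFC1448.
Top bit is set, so as a signed 32-bit value this is 0xCCFC1448 − 2^32 = -855894968.

-855894968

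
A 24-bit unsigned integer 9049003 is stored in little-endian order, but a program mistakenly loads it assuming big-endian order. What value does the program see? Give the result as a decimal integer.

11211658

9049003 in 24-bit hexadecimal is 0x8A13AB.
Stored little-endian, the bytes at ascending addresses are AB 13 8A.
Read back as big-endian, the last byte is least significant, giving 0xAB138A.
0xAB138A = 11211658.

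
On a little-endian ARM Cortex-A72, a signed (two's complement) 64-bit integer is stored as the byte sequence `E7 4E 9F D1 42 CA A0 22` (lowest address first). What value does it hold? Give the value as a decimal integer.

In little-endian order the low byte comes first in memory.
Reassemble most-significant byte first: 22 A0 CA 42 D1 9F 4E E7 → 0x22A0CA42D19F4EE7.
0x22A0CA42D19F4EE7 = 2495216581896785639.

2495216581896785639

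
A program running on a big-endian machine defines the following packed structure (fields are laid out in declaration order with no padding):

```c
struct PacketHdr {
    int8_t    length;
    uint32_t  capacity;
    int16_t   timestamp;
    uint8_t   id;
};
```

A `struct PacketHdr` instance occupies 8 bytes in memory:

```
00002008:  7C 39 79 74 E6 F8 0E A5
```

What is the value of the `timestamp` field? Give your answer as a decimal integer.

`timestamp` follows `length` (1 B), `capacity` (4 B), so it starts at offset 1 + 4 = 5 and occupies 2 bytes.
Bytes at offsets 5..6: F8 0E.
In big-endian order the high byte comes first in memory.
The bytes are already most-significant first: 0xF80E.
Top bit is set, so as a signed 16-bit value this is 0xF80E − 2^16 = -2034.

-2034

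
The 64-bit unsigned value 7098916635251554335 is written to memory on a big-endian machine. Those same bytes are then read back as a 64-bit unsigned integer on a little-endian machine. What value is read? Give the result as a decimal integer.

2285655348954760290

7098916635251554335 in 64-bit hexadecimal is 0x62846B116E47B81F.
Stored big-endian, the bytes at ascending addresses are 62 84 6B 11 6E 47 B8 1F.
Read back as little-endian, the first byte is least significant, giving 0x1FB8476E116B8462.
0x1FB8476E116B8462 = 2285655348954760290.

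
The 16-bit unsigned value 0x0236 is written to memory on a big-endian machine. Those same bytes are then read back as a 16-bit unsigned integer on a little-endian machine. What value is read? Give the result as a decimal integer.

Stored big-endian, the bytes at ascending addresses are 02 36.
Read back as little-endian, the first byte is least significant, giving 0x3602.
0x3602 = 13826.

13826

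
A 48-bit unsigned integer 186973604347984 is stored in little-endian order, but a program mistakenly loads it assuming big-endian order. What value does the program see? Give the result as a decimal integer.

186973604347984 in 48-bit hexadecimal is 0xAA0D2F450050.
Stored little-endian, the bytes at ascending addresses are 50 00 45 2F 0D AA.
Read back as big-endian, the last byte is least significant, giving 0x5000452F0DAA.
0x5000452F0DAA = 87962090933674.

87962090933674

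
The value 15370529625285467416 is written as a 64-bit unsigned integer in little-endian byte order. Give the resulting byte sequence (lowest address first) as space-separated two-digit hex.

18 1D C2 F4 41 17 4F D5

15370529625285467416 in hexadecimal, padded to 64 bits, is 0xD54F1741F4C21D18.
Split into bytes (most-significant first): D5 4F 17 41 F4 C2 1D 18.
Little-endian: lowest address holds the least-significant byte.
So at ascending addresses the bytes are 18 1D C2 F4 41 17 4F D5.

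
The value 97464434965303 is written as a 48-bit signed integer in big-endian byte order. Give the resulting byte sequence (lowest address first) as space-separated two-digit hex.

97464434965303 in hexadecimal, padded to 48 bits, is 0x58A4B5063B37.
Split into bytes (most-significant first): 58 A4 B5 06 3B 37.
Big-endian: lowest address holds the most-significant byte.
So the memory order matches the most-significant-first order: 58 A4 B5 06 3B 37.

58 A4 B5 06 3B 37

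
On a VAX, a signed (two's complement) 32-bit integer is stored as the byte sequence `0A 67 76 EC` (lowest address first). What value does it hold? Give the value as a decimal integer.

Little-endian stores the least-significant byte at the lowest address.
Reassemble most-significant byte first: EC 76 67 0A → 0xEC76670A.
Top bit is set, so as a signed 32-bit value this is 0xEC76670A − 2^32 = -327784694.

-327784694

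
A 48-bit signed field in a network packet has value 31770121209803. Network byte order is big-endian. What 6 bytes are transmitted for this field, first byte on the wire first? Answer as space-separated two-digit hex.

31770121209803 in hexadecimal, padded to 48 bits, is 0x1CE50ECA07CB.
Split into bytes (most-significant first): 1C E5 0E CA 07 CB.
In big-endian order the high byte comes first in memory.
So the memory order matches the most-significant-first order: 1C E5 0E CA 07 CB.

1C E5 0E CA 07 CB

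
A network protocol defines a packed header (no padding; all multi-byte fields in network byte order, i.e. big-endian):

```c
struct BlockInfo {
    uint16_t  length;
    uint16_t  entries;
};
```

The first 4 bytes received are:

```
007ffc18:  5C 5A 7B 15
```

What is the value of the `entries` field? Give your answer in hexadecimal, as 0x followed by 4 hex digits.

`entries` follows `length` (2 bytes), so it starts at byte offset 2 and occupies 2 bytes.
Bytes at offsets 2..3: 7B 15.
Big-endian: lowest address holds the most-significant byte.
The bytes are already most-significant first: 0x7B15.

0x7B15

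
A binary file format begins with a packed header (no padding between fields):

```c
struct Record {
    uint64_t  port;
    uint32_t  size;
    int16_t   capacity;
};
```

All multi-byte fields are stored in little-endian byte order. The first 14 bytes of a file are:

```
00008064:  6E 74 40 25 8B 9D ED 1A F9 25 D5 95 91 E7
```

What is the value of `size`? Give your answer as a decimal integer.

2513774073

`size` follows `port` (8 bytes), so it starts at byte offset 8 and occupies 4 bytes.
Bytes at offsets 8..11: F9 25 D5 95.
Little-endian stores the least-significant byte at the lowest address.
Reassemble most-significant byte first: 95 D5 25 F9 → 0x95D525F9.
0x95D525F9 = 2513774073.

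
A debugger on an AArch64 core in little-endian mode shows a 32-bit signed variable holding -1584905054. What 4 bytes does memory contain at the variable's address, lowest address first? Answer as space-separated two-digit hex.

Two's complement of -1584905054 in 32 bits: 1584905054 = 0x5E77BB5E; invert → 0xA18844A1; add 1 → 0xA18844A2.
Split into bytes (most-significant first): A1 88 44 A2.
In little-endian order the low byte comes first in memory.
So at ascending addresses the bytes are A2 44 88 A1.

A2 44 88 A1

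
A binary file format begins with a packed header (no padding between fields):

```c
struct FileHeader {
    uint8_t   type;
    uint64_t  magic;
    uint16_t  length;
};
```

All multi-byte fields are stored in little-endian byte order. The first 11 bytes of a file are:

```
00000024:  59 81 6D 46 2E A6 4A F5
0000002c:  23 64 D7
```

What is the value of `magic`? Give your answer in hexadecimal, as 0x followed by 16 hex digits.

`magic` follows `type` (1 byte), so it starts at byte offset 1 and occupies 8 bytes.
Bytes at offsets 1..8: 81 6D 46 2E A6 4A F5 23.
In little-endian order the low byte comes first in memory.
Reassemble most-significant byte first: 23 F5 4A A6 2E 46 6D 81 → 0x23F54AA62E466D81.

0x23F54AA62E466D81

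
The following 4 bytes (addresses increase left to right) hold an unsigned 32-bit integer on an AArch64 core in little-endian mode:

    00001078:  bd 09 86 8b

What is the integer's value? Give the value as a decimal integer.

Little-endian stores the least-significant byte at the lowest address.
Reassemble most-significant byte first: 8B 86 09 BD → 0x8B8609BD.
0x8B8609BD = 2340817341.

2340817341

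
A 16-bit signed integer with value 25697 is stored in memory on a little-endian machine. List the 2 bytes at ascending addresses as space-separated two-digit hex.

25697 in hexadecimal, padded to 16 bits, is 0x6461.
Split into bytes (most-significant first): 64 61.
In little-endian order the low byte comes first in memory.
So at ascending addresses the bytes are 61 64.

61 64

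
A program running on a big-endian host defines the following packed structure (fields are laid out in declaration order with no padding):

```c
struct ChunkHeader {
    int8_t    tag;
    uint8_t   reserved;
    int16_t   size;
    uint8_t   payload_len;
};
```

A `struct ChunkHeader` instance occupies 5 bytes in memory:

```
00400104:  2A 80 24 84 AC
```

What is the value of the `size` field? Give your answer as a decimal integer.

`size` follows `tag` (1 B), `reserved` (1 B), so it starts at offset 1 + 1 = 2 and occupies 2 bytes.
Bytes at offsets 2..3: 24 84.
In big-endian order the high byte comes first in memory.
The bytes are already most-significant first: 0x2484.
0x2484 = 9348.

9348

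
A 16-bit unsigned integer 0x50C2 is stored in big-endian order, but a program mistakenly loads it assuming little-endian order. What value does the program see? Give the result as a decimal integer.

Stored big-endian, the bytes at ascending addresses are 50 C2.
Read back as little-endian, the first byte is least significant, giving 0xC250.
0xC250 = 49744.

49744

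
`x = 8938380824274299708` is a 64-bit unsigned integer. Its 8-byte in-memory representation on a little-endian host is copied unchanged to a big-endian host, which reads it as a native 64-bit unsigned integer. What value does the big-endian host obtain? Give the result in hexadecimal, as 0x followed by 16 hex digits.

8938380824274299708 in 64-bit hexadecimal is 0x7C0B82008A086B3C.
Stored little-endian, the bytes at ascending addresses are 3C 6B 08 8A 00 82 0B 7C.
Read back as big-endian, the last byte is least significant, giving 0x3C6B088A00820B7C.

0x3C6B088A00820B7C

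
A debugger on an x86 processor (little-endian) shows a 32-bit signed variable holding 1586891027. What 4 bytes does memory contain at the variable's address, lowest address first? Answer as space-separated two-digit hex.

13 09 96 5E

1586891027 in hexadecimal, padded to 32 bits, is 0x5E960913.
Split into bytes (most-significant first): 5E 96 09 13.
In little-endian order the low byte comes first in memory.
So at ascending addresses the bytes are 13 09 96 5E.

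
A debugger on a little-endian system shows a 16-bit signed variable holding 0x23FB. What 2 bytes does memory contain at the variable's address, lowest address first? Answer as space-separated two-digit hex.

Split into bytes (most-significant first): 23 FB.
Little-endian stores the least-significant byte at the lowest address.
So at ascending addresses the bytes are FB 23.

FB 23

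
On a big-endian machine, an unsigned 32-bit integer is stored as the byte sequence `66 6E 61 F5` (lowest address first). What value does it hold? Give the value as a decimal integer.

1718510069

Big-endian stores the most-significant byte at the lowest address.
The bytes are already most-significant first: 0x666E61F5.
0x666E61F5 = 1718510069.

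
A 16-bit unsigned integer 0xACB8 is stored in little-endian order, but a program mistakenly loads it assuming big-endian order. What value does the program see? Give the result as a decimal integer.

Stored little-endian, the bytes at ascending addresses are B8 AC.
Read back as big-endian, the last byte is least significant, giving 0xB8AC.
0xB8AC = 47276.

47276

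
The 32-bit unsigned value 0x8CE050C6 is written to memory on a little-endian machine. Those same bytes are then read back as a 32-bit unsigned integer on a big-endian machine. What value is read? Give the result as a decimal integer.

3327189132

Stored little-endian, the bytes at ascending addresses are C6 50 E0 8C.
Read back as big-endian, the last byte is least significant, giving 0xC650E08C.
0xC650E08C = 3327189132.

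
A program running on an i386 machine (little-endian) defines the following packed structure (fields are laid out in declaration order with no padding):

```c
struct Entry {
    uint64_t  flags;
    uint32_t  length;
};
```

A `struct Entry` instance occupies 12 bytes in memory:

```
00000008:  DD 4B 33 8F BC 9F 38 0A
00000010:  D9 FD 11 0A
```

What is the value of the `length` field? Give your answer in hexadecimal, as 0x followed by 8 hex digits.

0x0A11FDD9

`length` follows `flags` (8 bytes), so it starts at byte offset 8 and occupies 4 bytes.
Bytes at offsets 8..11: D9 FD 11 0A.
In little-endian order the low byte comes first in memory.
Reassemble most-significant byte first: 0A 11 FD D9 → 0x0A11FDD9.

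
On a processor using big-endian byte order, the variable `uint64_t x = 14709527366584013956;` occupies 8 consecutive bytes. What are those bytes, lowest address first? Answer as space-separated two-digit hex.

14709527366584013956 in hexadecimal, padded to 64 bits, is 0xCC22BD349B209484.
Split into bytes (most-significant first): CC 22 BD 34 9B 20 94 84.
In big-endian order the high byte comes first in memory.
So the memory order matches the most-significant-first order: CC 22 BD 34 9B 20 94 84.

CC 22 BD 34 9B 20 94 84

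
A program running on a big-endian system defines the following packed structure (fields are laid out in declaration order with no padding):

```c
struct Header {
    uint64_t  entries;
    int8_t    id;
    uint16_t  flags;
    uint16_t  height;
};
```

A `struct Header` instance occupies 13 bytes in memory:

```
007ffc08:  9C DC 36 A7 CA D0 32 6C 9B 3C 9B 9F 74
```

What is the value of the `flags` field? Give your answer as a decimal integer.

15515

`flags` follows `entries` (8 B), `id` (1 B), so it starts at offset 8 + 1 = 9 and occupies 2 bytes.
Bytes at offsets 9..10: 3C 9B.
Big-endian: lowest address holds the most-significant byte.
The bytes are already most-significant first: 0x3C9B.
0x3C9B = 15515.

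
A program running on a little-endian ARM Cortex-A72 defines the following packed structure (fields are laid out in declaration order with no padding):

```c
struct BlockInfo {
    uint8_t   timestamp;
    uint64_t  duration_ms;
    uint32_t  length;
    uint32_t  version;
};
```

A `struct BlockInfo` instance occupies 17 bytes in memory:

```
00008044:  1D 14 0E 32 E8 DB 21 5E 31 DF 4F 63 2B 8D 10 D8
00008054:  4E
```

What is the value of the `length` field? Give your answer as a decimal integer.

727928799

`length` follows `timestamp` (1 B), `duration_ms` (8 B), so it starts at offset 1 + 8 = 9 and occupies 4 bytes.
Bytes at offsets 9..12: DF 4F 63 2B.
Little-endian stores the least-significant byte at the lowest address.
Reassemble most-significant byte first: 2B 63 4F DF → 0x2B634FDF.
0x2B634FDF = 727928799.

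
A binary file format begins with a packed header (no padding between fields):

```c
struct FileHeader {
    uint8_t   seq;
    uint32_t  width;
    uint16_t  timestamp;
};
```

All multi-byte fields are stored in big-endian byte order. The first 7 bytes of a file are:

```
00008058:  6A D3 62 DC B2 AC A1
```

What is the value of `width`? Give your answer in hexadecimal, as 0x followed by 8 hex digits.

`width` follows `seq` (1 byte), so it starts at byte offset 1 and occupies 4 bytes.
Bytes at offsets 1..4: D3 62 DC B2.
In big-endian order the high byte comes first in memory.
The bytes are already most-significant first: 0xD362DCB2.

0xD362DCB2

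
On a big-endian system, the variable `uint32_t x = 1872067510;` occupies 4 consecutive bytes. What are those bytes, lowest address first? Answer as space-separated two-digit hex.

6F 95 7B B6

1872067510 in hexadecimal, padded to 32 bits, is 0x6F957BB6.
Split into bytes (most-significant first): 6F 95 7B B6.
Big-endian stores the most-significant byte at the lowest address.
So the memory order matches the most-significant-first order: 6F 95 7B B6.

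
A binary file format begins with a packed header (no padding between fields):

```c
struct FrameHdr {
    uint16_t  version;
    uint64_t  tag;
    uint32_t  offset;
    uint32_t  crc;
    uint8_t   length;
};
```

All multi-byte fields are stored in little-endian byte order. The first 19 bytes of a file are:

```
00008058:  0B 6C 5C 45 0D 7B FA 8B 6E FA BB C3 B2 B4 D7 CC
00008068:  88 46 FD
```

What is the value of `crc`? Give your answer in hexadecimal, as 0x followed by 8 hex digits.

`crc` follows `version` (2 B), `tag` (8 B), `offset` (4 B), so it starts at offset 2 + 8 + 4 = 14 and occupies 4 bytes.
Bytes at offsets 14..17: D7 CC 88 46.
Little-endian stores the least-significant byte at the lowest address.
Reassemble most-significant byte first: 46 88 CC D7 → 0x4688CCD7.

0x4688CCD7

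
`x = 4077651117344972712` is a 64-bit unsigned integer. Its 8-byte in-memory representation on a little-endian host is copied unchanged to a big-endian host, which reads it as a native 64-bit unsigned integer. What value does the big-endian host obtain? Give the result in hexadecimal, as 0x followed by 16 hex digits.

0xA85F523F16BA9638

4077651117344972712 in 64-bit hexadecimal is 0x3896BA163F525FA8.
Stored little-endian, the bytes at ascending addresses are A8 5F 52 3F 16 BA 96 38.
Read back as big-endian, the last byte is least significant, giving 0xA85F523F16BA9638.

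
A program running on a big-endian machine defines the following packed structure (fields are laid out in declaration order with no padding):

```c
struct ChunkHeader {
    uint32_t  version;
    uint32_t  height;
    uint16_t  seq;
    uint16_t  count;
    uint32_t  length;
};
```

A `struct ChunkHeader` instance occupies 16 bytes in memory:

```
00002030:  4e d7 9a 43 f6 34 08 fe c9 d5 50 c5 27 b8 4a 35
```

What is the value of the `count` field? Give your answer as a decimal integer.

`count` follows `version` (4 B), `height` (4 B), `seq` (2 B), so it starts at offset 4 + 4 + 2 = 10 and occupies 2 bytes.
Bytes at offsets 10..11: 50 C5.
In big-endian order the high byte comes first in memory.
The bytes are already most-significant first: 0x50C5.
0x50C5 = 20677.

20677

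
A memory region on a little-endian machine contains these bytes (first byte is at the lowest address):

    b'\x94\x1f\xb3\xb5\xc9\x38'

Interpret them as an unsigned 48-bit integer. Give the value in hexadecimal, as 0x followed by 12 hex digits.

Little-endian: lowest address holds the least-significant byte.
Reassemble most-significant byte first: 38 C9 B5 B3 1F 94 → 0x38C9B5B31F94.

0x38C9B5B31F94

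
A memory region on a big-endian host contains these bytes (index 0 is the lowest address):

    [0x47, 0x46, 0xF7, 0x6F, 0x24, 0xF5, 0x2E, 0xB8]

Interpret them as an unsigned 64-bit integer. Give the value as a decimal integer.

5136064481796107960

Big-endian: lowest address holds the most-significant byte.
The bytes are already most-significant first: 0x4746F76F24F52EB8.
0x4746F76F24F52EB8 = 5136064481796107960.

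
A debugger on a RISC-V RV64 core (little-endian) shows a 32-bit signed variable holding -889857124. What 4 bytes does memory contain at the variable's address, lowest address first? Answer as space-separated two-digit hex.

9C DB F5 CA

Two's complement of -889857124 in 32 bits: 889857124 = 0x350A2464; invert → 0xCAF5DB9B; add 1 → 0xCAF5DB9C.
Split into bytes (most-significant first): CA F5 DB 9C.
Little-endian stores the least-significant byte at the lowest address.
So at ascending addresses the bytes are 9C DB F5 CA.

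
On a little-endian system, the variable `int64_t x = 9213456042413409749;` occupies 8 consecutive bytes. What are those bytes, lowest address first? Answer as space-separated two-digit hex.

D5 45 BA A1 74 C5 DC 7F

9213456042413409749 in hexadecimal, padded to 64 bits, is 0x7FDCC574A1BA45D5.
Split into bytes (most-significant first): 7F DC C5 74 A1 BA 45 D5.
In little-endian order the low byte comes first in memory.
So at ascending addresses the bytes are D5 45 BA A1 74 C5 DC 7F.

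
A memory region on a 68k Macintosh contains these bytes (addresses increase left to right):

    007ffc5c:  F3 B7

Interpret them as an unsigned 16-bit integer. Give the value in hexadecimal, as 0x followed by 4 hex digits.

0xF3B7

In big-endian order the high byte comes first in memory.
The bytes are already most-significant first: 0xF3B7.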